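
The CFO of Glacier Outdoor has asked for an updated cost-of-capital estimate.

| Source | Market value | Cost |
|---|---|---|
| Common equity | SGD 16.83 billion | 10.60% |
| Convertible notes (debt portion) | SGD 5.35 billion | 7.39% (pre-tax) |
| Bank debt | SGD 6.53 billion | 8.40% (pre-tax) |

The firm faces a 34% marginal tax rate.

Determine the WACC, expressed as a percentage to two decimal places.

8.38%

Total capital V = 16.83 + 5.35 + 6.53 = 28.71.
Equity: weight = 16.83/28.71 = 0.5862; cost = 10.6%.
Convertible notes (debt portion): weight = 5.35/28.71 = 0.1863; after-tax cost = 7.39% × (1 − 34%) = 4.8774%.
Bank debt: weight = 6.53/28.71 = 0.2274; after-tax cost = 8.4% × (1 − 34%) = 5.5440%.
WACC = 0.5862 × 10.6000% + 0.1863 × 4.8774% + 0.2274 × 5.5440% = 8.3836%.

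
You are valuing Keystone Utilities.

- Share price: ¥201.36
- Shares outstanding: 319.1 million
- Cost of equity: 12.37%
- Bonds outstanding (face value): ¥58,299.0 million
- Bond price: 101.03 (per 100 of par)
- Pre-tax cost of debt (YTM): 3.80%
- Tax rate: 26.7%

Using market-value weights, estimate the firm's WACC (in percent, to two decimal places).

Market value of equity E = 201.36 × 319.1m = 64253.976m. Market value of debt D = 58299m × 101.03/100 = 58899.4797m.
Total capital V = 64253.976 + 58899.4797 = 123153.4557.
Equity: weight = 64253.976/123153.4557 = 0.5217; cost = 12.37%.
Bonds outstanding: weight = 58899.4797/123153.4557 = 0.4783; after-tax cost = 3.8% × (1 − 26.7%) = 2.7854%.
WACC = 0.5217 × 12.3700% + 0.4783 × 2.7854% = 7.7861%.

7.79%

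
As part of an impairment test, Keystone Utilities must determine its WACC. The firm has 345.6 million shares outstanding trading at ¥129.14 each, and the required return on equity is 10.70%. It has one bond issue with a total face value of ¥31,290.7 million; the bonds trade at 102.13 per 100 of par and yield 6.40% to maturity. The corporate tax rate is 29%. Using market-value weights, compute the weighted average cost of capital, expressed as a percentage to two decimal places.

Market value of equity E = 129.14 × 345.6m = 44630.784m. Market value of debt D = 31290.7m × 102.13/100 = 31957.19191m.
Total capital V = 44630.784 + 31957.19191 = 76587.97591.
Equity: weight = 44630.784/76587.97591 = 0.5827; cost = 10.7%.
Bonds outstanding: weight = 31957.19191/76587.97591 = 0.4173; after-tax cost = 6.4% × (1 − 29%) = 4.5440%.
WACC = 0.5827 × 10.7000% + 0.4173 × 4.5440% = 8.1313%.

8.13%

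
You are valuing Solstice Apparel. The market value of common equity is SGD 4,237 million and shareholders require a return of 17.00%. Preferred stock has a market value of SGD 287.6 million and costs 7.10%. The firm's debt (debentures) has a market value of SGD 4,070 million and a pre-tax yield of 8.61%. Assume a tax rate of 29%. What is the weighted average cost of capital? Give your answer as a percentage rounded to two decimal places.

11.51%

Total capital V = 4237 + 287.6 + 4070 = 8594.6.
Equity: weight = 4237/8594.6 = 0.4930; cost = 17%.
Preferred: weight = 287.6/8594.6 = 0.0335; cost = 7.1%.
Debentures: weight = 4070/8594.6 = 0.4736; after-tax cost = 8.61% × (1 − 29%) = 6.1131%.
WACC = 0.4930 × 17.0000% + 0.0335 × 7.1000% + 0.4736 × 6.1131% = 11.5132%.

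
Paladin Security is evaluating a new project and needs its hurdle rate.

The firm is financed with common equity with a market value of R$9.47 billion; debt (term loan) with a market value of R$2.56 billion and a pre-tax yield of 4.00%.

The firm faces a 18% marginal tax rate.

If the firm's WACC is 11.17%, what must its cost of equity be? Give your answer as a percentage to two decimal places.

13.30%

Total capital V = 9.47 + 2.56 = 12.03.
Equity weight = 9.47/12.03 = 0.7872.
Term loan weight = 2.56/12.03 = 0.2128.
Debt contribution = 0.2128 × 4% × (1 − 18%) = 0.6980%.
Required equity contribution = 11.17% − 0.6980% = 10.4720%.
Re = 10.4720% / 0.7872 = 13.3029%.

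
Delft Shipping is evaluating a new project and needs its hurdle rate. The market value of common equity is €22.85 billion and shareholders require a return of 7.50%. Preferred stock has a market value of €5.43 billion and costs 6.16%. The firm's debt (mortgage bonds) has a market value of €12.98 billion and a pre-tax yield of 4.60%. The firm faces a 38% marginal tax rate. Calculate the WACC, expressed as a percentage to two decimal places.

Total capital V = 22.85 + 5.43 + 12.98 = 41.26.
Equity: weight = 22.85/41.26 = 0.5538; cost = 7.5%.
Preferred: weight = 5.43/41.26 = 0.1316; cost = 6.16%.
Mortgage bonds: weight = 12.98/41.26 = 0.3146; after-tax cost = 4.6% × (1 − 38%) = 2.8520%.
WACC = 0.5538 × 7.5000% + 0.1316 × 6.1600% + 0.3146 × 2.8520% = 5.8614%.

5.86%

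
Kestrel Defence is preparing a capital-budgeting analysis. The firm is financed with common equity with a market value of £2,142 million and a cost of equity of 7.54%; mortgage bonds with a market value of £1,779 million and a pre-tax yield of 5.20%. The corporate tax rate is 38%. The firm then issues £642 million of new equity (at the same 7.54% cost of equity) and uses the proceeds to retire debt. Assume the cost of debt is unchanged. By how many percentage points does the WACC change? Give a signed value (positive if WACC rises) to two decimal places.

Current WACC:
Total capital V = 2142 + 1779 = 3921.
Equity: weight = 2142/3921 = 0.5463; cost = 7.54%.
Mortgage bonds: weight = 1779/3921 = 0.4537; after-tax cost = 5.2% × (1 − 38%) = 3.2240%.
WACC = 0.5463 × 7.5400% + 0.4537 × 3.2240% = 5.5818%.
After the change:
Total capital V = 2784 + 1137 = 3921.
Equity: weight = 2784/3921 = 0.7100; cost = 7.54%.
Mortgage bonds: weight = 1137/3921 = 0.2900; after-tax cost = 5.2% × (1 − 38%) = 3.2240%.
WACC = 0.7100 × 7.5400% + 0.2900 × 3.2240% = 6.2885%.
Change in WACC = 6.2885% − 5.5818% = 0.7067 pp.

+0.71 pp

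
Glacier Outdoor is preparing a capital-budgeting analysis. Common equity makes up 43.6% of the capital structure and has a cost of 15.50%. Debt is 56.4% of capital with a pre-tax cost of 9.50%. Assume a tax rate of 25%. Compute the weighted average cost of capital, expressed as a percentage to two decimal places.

After-tax cost of debt = 9.5% × (1 − 25%) = 7.1250%.
WACC = 0.436 × 15.5000% + 0.564 × 7.1250% = 10.7765%.

10.78%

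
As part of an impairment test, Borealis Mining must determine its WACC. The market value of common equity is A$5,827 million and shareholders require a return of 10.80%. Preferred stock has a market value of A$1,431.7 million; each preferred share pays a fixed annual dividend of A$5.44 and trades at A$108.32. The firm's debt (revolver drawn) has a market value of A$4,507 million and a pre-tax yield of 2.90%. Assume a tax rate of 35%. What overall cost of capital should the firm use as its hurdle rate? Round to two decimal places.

6.68%

Cost of preferred: Rp = 5.44 / 108.32 = 5.0222%.
Total capital V = 5827 + 1431.7 + 4507 = 11765.7.
Equity: weight = 5827/11765.7 = 0.4953; cost = 10.8%.
Preferred: weight = 1431.7/11765.7 = 0.1217; cost = 5.0222%.
Revolver drawn: weight = 4507/11765.7 = 0.3831; after-tax cost = 2.9% × (1 − 35%) = 1.8850%.
WACC = 0.4953 × 10.8000% + 0.1217 × 5.0222% + 0.3831 × 1.8850% = 6.6819%.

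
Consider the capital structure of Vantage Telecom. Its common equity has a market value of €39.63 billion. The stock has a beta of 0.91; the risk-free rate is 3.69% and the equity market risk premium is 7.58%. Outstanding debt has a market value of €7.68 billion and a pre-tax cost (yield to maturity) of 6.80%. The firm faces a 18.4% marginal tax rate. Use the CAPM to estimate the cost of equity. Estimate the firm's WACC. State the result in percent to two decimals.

9.77%

Cost of equity via CAPM: Re = 3.69% + 0.91 × 7.58% = 10.5878%.
Total capital V = 39.63 + 7.68 = 47.31.
Equity: weight = 39.63/47.31 = 0.8377; cost = 10.5878%.
Debt: weight = 7.68/47.31 = 0.1623; after-tax cost = 6.8% × (1 − 18.4%) = 5.5488%.
WACC = 0.8377 × 10.5878% + 0.1623 × 5.5488% = 9.7698%.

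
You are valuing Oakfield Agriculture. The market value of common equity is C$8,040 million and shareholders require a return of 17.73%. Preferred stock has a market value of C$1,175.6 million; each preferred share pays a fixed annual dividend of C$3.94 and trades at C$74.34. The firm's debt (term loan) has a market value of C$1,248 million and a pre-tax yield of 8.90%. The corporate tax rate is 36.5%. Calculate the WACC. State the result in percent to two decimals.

14.89%

Cost of preferred: Rp = 3.94 / 74.34 = 5.3000%.
Total capital V = 8040 + 1175.6 + 1248 = 10463.6.
Equity: weight = 8040/10463.6 = 0.7684; cost = 17.73%.
Preferred: weight = 1175.6/10463.6 = 0.1124; cost = 5.3%.
Term loan: weight = 1248/10463.6 = 0.1193; after-tax cost = 8.9% × (1 − 36.5%) = 5.6515%.
WACC = 0.7684 × 17.7300% + 0.1124 × 5.3000% + 0.1193 × 5.6515% = 14.8929%.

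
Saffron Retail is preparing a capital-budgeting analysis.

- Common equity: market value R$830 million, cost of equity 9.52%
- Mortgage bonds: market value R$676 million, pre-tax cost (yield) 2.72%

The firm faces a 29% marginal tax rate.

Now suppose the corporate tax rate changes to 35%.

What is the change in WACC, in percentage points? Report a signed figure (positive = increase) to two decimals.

-0.07 pp

Current WACC:
Total capital V = 830 + 676 = 1506.
Equity: weight = 830/1506 = 0.5511; cost = 9.52%.
Mortgage bonds: weight = 676/1506 = 0.4489; after-tax cost = 2.72% × (1 − 29%) = 1.9312%.
WACC = 0.5511 × 9.5200% + 0.4489 × 1.9312% = 6.1136%.
After the change:
Total capital V = 830 + 676 = 1506.
Equity: weight = 830/1506 = 0.5511; cost = 9.52%.
Mortgage bonds: weight = 676/1506 = 0.4489; after-tax cost = 2.72% × (1 − 35%) = 1.7680%.
WACC = 0.5511 × 9.5200% + 0.4489 × 1.7680% = 6.0404%.
Change in WACC = 6.0404% − 6.1136% = -0.0733 pp.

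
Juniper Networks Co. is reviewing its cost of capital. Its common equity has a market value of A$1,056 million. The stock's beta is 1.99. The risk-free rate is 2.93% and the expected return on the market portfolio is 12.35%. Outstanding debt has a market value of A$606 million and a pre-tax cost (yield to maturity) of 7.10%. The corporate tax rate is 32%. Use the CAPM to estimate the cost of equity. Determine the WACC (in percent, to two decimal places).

15.53%

Market risk premium = 12.35% − 2.93% = 9.42%.
Cost of equity via CAPM: Re = 2.93% + 1.99 × 9.42% = 21.6758%.
Total capital V = 1056 + 606 = 1662.
Equity: weight = 1056/1662 = 0.6354; cost = 21.6758%.
Debt: weight = 606/1662 = 0.3646; after-tax cost = 7.1% × (1 − 32%) = 4.8280%.
WACC = 0.6354 × 21.6758% + 0.3646 × 4.8280% = 15.5327%.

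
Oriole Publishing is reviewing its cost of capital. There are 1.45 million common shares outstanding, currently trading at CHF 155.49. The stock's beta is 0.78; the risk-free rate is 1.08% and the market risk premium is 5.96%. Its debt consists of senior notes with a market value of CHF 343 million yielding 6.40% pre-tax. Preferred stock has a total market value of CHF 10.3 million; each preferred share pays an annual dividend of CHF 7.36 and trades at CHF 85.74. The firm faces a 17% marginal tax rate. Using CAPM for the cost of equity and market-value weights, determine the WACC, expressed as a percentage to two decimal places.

Cost of equity via CAPM: Re = 1.08% + 0.78 × 5.96% = 5.7288%.
Cost of preferred: Rp = 7.36 / 85.74 = 8.5841%.
Market value of equity E = 155.49 × 1.45m = 225.4605m.
Total capital V = 225.4605 + 10.3 + 343 = 578.7605.
Equity: weight = 225.4605/578.7605 = 0.3896; cost = 5.7288%.
Preferred: weight = 10.3/578.7605 = 0.0178; cost = 8.5841%.
Senior notes: weight = 343/578.7605 = 0.5926; after-tax cost = 6.4% × (1 − 17%) = 5.3120%.
WACC = 0.3896 × 5.7288% + 0.0178 × 8.5841% + 0.5926 × 5.3120% = 5.5326%.

5.53%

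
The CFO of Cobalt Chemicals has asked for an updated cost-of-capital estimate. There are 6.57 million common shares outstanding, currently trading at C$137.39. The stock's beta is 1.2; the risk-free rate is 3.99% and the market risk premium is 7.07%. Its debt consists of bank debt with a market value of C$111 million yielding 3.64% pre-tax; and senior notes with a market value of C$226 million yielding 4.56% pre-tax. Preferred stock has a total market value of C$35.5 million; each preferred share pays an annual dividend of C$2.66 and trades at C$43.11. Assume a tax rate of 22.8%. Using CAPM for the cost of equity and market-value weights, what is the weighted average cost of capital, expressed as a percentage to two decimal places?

Cost of equity via CAPM: Re = 3.99% + 1.2 × 7.07% = 12.4740%.
Cost of preferred: Rp = 2.66 / 43.11 = 6.1703%.
Market value of equity E = 137.39 × 6.57m = 902.6523m.
Total capital V = 902.6523 + 35.5 + 111 + 226 = 1275.1523.
Equity: weight = 902.6523/1275.1523 = 0.7079; cost = 12.474%.
Preferred: weight = 35.5/1275.1523 = 0.0278; cost = 6.1703%.
Bank debt: weight = 111/1275.1523 = 0.0870; after-tax cost = 3.64% × (1 − 22.8%) = 2.8101%.
Senior notes: weight = 226/1275.1523 = 0.1772; after-tax cost = 4.56% × (1 − 22.8%) = 3.5203%.
WACC = 0.7079 × 12.4740% + 0.0278 × 6.1703% + 0.0870 × 2.8101% + 0.1772 × 3.5203% = 9.8704%.

9.87%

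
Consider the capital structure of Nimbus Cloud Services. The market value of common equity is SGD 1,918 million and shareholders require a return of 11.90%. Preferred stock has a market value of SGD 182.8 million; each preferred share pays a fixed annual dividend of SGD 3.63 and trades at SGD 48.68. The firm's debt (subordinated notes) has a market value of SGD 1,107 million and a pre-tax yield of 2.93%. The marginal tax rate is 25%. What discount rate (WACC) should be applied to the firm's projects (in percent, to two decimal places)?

8.30%

Cost of preferred: Rp = 3.63 / 48.68 = 7.4569%.
Total capital V = 1918 + 182.8 + 1107 = 3207.8.
Equity: weight = 1918/3207.8 = 0.5979; cost = 11.9%.
Preferred: weight = 182.8/3207.8 = 0.0570; cost = 7.4569%.
Subordinated notes: weight = 1107/3207.8 = 0.3451; after-tax cost = 2.93% × (1 − 25%) = 2.1975%.
WACC = 0.5979 × 11.9000% + 0.0570 × 7.4569% + 0.3451 × 2.1975% = 8.2985%.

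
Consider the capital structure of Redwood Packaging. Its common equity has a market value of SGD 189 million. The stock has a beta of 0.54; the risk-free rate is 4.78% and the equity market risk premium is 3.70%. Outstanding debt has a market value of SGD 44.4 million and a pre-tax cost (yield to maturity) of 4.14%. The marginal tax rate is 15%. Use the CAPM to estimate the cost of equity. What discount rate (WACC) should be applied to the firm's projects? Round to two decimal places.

6.16%

Cost of equity via CAPM: Re = 4.78% + 0.54 × 3.7% = 6.7780%.
Total capital V = 189 + 44.4 = 233.4.
Equity: weight = 189/233.4 = 0.8098; cost = 6.778%.
Debt: weight = 44.4/233.4 = 0.1902; after-tax cost = 4.14% × (1 − 15%) = 3.5190%.
WACC = 0.8098 × 6.7780% + 0.1902 × 3.5190% = 6.1580%.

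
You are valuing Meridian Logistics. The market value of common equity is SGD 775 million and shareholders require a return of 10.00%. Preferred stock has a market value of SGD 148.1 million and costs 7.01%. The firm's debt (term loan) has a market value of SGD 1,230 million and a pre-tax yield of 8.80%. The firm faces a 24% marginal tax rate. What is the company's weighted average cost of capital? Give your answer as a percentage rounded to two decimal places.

7.90%

Total capital V = 775 + 148.1 + 1230 = 2153.1.
Equity: weight = 775/2153.1 = 0.3599; cost = 10%.
Preferred: weight = 148.1/2153.1 = 0.0688; cost = 7.01%.
Term loan: weight = 1230/2153.1 = 0.5713; after-tax cost = 8.8% × (1 − 24%) = 6.6880%.
WACC = 0.3599 × 10.0000% + 0.0688 × 7.0100% + 0.5713 × 6.6880% = 7.9023%.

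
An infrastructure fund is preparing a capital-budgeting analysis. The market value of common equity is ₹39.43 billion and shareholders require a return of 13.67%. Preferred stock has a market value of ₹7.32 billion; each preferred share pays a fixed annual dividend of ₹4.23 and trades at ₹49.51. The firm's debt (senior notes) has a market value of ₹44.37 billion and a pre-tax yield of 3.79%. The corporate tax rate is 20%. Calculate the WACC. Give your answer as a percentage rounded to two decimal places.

Cost of preferred: Rp = 4.23 / 49.51 = 8.5437%.
Total capital V = 39.43 + 7.32 + 44.37 = 91.12.
Equity: weight = 39.43/91.12 = 0.4327; cost = 13.67%.
Preferred: weight = 7.32/91.12 = 0.0803; cost = 8.5437%.
Senior notes: weight = 44.37/91.12 = 0.4869; after-tax cost = 3.79% × (1 − 20%) = 3.0320%.
WACC = 0.4327 × 13.6700% + 0.0803 × 8.5437% + 0.4869 × 3.0320% = 8.0781%.

8.08%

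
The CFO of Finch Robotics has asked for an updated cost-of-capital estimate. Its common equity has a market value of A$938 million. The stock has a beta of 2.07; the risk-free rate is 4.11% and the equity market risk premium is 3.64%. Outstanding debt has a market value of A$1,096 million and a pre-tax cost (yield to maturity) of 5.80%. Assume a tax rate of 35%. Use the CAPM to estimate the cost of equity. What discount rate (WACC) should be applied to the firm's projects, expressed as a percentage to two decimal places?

7.40%

Cost of equity via CAPM: Re = 4.11% + 2.07 × 3.64% = 11.6448%.
Total capital V = 938 + 1096 = 2034.
Equity: weight = 938/2034 = 0.4612; cost = 11.6448%.
Debt: weight = 1096/2034 = 0.5388; after-tax cost = 5.8% × (1 − 35%) = 3.7700%.
WACC = 0.4612 × 11.6448% + 0.5388 × 3.7700% = 7.4015%.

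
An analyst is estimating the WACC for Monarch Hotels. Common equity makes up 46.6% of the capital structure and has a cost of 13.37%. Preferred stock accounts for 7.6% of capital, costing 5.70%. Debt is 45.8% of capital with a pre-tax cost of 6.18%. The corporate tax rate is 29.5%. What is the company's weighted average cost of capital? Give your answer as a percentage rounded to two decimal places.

8.66%

After-tax cost of debt = 6.18% × (1 − 29.5%) = 4.3569%.
WACC = 0.466 × 13.3700% + 0.076 × 5.7000% + 0.458 × 4.3569% = 8.6591%.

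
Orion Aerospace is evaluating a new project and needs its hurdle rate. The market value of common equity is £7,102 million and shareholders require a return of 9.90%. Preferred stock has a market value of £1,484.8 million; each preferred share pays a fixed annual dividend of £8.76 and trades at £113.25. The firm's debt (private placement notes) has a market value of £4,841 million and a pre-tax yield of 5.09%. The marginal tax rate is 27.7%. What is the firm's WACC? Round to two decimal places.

Cost of preferred: Rp = 8.76 / 113.25 = 7.7351%.
Total capital V = 7102 + 1484.8 + 4841 = 13427.8.
Equity: weight = 7102/13427.8 = 0.5289; cost = 9.9%.
Preferred: weight = 1484.8/13427.8 = 0.1106; cost = 7.7351%.
Private placement notes: weight = 4841/13427.8 = 0.3605; after-tax cost = 5.09% × (1 − 27.7%) = 3.6801%.
WACC = 0.5289 × 9.9000% + 0.1106 × 7.7351% + 0.3605 × 3.6801% = 7.4182%.

7.42%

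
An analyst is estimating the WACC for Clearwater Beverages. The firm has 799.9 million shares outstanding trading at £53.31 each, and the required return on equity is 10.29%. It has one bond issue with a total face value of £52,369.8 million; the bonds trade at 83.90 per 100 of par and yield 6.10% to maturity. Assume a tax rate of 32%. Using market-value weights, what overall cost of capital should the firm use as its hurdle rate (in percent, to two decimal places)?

Market value of equity E = 53.31 × 799.9m = 42642.669m. Market value of debt D = 52369.8m × 83.9/100 = 43938.2622m.
Total capital V = 42642.669 + 43938.2622 = 86580.9312.
Equity: weight = 42642.669/86580.9312 = 0.4925; cost = 10.29%.
Bonds outstanding: weight = 43938.2622/86580.9312 = 0.5075; after-tax cost = 6.1% × (1 − 32%) = 4.1480%.
WACC = 0.4925 × 10.2900% + 0.5075 × 4.1480% = 7.1730%.

7.17%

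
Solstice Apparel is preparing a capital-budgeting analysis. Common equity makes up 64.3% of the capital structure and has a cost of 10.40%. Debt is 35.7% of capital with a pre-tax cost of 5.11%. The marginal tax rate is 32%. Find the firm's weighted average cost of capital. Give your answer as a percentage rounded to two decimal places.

7.93%

After-tax cost of debt = 5.11% × (1 − 32%) = 3.4748%.
WACC = 0.643 × 10.4000% + 0.357 × 3.4748% = 7.9277%.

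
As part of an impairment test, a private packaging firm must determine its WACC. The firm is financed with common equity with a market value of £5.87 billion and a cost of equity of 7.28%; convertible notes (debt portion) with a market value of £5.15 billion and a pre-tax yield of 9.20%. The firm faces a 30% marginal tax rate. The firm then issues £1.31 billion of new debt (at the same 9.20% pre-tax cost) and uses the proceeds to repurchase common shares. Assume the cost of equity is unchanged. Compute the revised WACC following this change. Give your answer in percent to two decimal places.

6.79%

After the change:
Total capital V = 4.56 + 6.46 = 11.02.
Equity: weight = 4.56/11.02 = 0.4138; cost = 7.28%.
Convertible notes (debt portion): weight = 6.46/11.02 = 0.5862; after-tax cost = 9.2% × (1 − 30%) = 6.4400%.
WACC = 0.4138 × 7.2800% + 0.5862 × 6.4400% = 6.7876%.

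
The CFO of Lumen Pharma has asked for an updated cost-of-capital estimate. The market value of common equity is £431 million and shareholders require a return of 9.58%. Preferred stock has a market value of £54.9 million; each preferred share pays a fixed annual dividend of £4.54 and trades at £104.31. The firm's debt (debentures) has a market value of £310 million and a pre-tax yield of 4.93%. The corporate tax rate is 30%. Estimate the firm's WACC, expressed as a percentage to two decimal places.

6.83%

Cost of preferred: Rp = 4.54 / 104.31 = 4.3524%.
Total capital V = 431 + 54.9 + 310 = 795.9.
Equity: weight = 431/795.9 = 0.5415; cost = 9.58%.
Preferred: weight = 54.9/795.9 = 0.0690; cost = 4.3524%.
Debentures: weight = 310/795.9 = 0.3895; after-tax cost = 4.93% × (1 − 30%) = 3.4510%.
WACC = 0.5415 × 9.5800% + 0.0690 × 4.3524% + 0.3895 × 3.4510% = 6.8322%.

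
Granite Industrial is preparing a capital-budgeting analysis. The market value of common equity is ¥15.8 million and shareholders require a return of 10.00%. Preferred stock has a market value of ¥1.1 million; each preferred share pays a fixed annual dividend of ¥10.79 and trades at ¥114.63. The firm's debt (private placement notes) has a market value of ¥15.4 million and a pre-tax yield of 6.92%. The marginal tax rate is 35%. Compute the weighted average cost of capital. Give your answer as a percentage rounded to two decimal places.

7.36%

Cost of preferred: Rp = 10.79 / 114.63 = 9.4129%.
Total capital V = 15.8 + 1.1 + 15.4 = 32.3.
Equity: weight = 15.8/32.3 = 0.4892; cost = 10%.
Preferred: weight = 1.1/32.3 = 0.0341; cost = 9.4129%.
Private placement notes: weight = 15.4/32.3 = 0.4768; after-tax cost = 6.92% × (1 − 35%) = 4.4980%.
WACC = 0.4892 × 10.0000% + 0.0341 × 9.4129% + 0.4768 × 4.4980% = 7.3568%.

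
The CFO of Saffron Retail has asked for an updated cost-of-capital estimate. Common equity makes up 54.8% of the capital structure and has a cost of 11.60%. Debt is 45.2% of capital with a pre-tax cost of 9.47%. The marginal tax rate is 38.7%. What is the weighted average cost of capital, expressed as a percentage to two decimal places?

8.98%

After-tax cost of debt = 9.47% × (1 − 38.7%) = 5.8051%.
WACC = 0.548 × 11.6000% + 0.452 × 5.8051% = 8.9807%.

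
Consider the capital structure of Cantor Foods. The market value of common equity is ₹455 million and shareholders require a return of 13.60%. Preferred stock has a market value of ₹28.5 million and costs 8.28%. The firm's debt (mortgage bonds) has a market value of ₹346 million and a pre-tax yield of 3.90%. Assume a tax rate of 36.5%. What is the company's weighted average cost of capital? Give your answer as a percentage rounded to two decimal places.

Total capital V = 455 + 28.5 + 346 = 829.5.
Equity: weight = 455/829.5 = 0.5485; cost = 13.6%.
Preferred: weight = 28.5/829.5 = 0.0344; cost = 8.28%.
Mortgage bonds: weight = 346/829.5 = 0.4171; after-tax cost = 3.9% × (1 − 36.5%) = 2.4765%.
WACC = 0.5485 × 13.6000% + 0.0344 × 8.2800% + 0.4171 × 2.4765% = 8.7774%.

8.78%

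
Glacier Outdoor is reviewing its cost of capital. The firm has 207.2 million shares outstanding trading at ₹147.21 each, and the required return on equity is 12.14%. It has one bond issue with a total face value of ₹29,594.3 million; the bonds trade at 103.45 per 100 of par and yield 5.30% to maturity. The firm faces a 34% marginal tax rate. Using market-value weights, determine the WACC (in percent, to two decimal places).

Market value of equity E = 147.21 × 207.2m = 30501.912m. Market value of debt D = 29594.3m × 103.45/100 = 30615.30335m.
Total capital V = 30501.912 + 30615.30335 = 61117.21535.
Equity: weight = 30501.912/61117.21535 = 0.4991; cost = 12.14%.
Bonds outstanding: weight = 30615.30335/61117.21535 = 0.5009; after-tax cost = 5.3% × (1 − 34%) = 3.4980%.
WACC = 0.4991 × 12.1400% + 0.5009 × 3.4980% = 7.8110%.

7.81%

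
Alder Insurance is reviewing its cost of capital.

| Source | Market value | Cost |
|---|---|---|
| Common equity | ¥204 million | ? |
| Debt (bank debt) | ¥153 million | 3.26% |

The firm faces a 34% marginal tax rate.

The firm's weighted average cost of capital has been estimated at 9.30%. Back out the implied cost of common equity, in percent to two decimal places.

14.66%

Total capital V = 204 + 153 = 357.
Equity weight = 204/357 = 0.5714.
Bank debt weight = 153/357 = 0.4286.
Debt contribution = 0.4286 × 3.26% × (1 − 34%) = 0.9221%.
Required equity contribution = 9.3% − 0.9221% = 8.3779%.
Re = 8.3779% / 0.5714 = 14.6613%.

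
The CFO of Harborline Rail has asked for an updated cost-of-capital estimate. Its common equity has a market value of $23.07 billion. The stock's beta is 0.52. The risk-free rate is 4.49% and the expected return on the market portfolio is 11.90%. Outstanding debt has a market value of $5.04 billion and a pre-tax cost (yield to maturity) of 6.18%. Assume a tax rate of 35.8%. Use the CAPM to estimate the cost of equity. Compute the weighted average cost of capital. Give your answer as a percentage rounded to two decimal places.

7.56%

Market risk premium = 11.9% − 4.49% = 7.41%.
Cost of equity via CAPM: Re = 4.49% + 0.52 × 7.41% = 8.3432%.
Total capital V = 23.07 + 5.04 = 28.11.
Equity: weight = 23.07/28.11 = 0.8207; cost = 8.3432%.
Debt: weight = 5.04/28.11 = 0.1793; after-tax cost = 6.18% × (1 − 35.8%) = 3.9676%.
WACC = 0.8207 × 8.3432% + 0.1793 × 3.9676% = 7.5587%.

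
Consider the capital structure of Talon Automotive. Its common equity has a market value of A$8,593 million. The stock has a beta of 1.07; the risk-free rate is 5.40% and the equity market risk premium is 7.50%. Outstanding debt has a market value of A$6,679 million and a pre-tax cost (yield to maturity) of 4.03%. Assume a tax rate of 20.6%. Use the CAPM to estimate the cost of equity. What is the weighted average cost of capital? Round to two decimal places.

8.95%

Cost of equity via CAPM: Re = 5.4% + 1.07 × 7.5% = 13.4250%.
Total capital V = 8593 + 6679 = 15272.
Equity: weight = 8593/15272 = 0.5627; cost = 13.425%.
Debt: weight = 6679/15272 = 0.4373; after-tax cost = 4.03% × (1 − 20.6%) = 3.1998%.
WACC = 0.5627 × 13.4250% + 0.4373 × 3.1998% = 8.9532%.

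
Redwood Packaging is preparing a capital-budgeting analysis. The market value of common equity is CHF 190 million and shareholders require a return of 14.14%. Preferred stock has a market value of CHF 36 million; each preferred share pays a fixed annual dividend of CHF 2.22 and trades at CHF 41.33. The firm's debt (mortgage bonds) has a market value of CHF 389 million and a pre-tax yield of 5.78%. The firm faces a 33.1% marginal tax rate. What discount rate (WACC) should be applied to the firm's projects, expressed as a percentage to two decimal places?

Cost of preferred: Rp = 2.22 / 41.33 = 5.3714%.
Total capital V = 190 + 36 + 389 = 615.
Equity: weight = 190/615 = 0.3089; cost = 14.14%.
Preferred: weight = 36/615 = 0.0585; cost = 5.3714%.
Mortgage bonds: weight = 389/615 = 0.6325; after-tax cost = 5.78% × (1 − 33.1%) = 3.8668%.
WACC = 0.3089 × 14.1400% + 0.0585 × 5.3714% + 0.6325 × 3.8668% = 7.1287%.

7.13%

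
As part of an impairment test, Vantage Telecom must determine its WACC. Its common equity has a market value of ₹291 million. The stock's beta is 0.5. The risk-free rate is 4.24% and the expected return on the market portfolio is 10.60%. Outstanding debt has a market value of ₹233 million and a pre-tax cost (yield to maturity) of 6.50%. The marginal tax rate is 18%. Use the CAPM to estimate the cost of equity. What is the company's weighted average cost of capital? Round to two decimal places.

6.49%

Market risk premium = 10.6% − 4.24% = 6.36%.
Cost of equity via CAPM: Re = 4.24% + 0.5 × 6.36% = 7.4200%.
Total capital V = 291 + 233 = 524.
Equity: weight = 291/524 = 0.5553; cost = 7.42%.
Debt: weight = 233/524 = 0.4447; after-tax cost = 6.5% × (1 − 18%) = 5.3300%.
WACC = 0.5553 × 7.4200% + 0.4447 × 5.3300% = 6.4907%.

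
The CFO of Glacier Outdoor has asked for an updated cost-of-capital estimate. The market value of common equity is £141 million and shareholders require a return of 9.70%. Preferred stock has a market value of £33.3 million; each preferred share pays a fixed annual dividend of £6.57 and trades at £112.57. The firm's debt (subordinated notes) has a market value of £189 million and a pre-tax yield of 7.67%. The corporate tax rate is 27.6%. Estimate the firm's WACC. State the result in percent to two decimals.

7.19%

Cost of preferred: Rp = 6.57 / 112.57 = 5.8364%.
Total capital V = 141 + 33.3 + 189 = 363.3.
Equity: weight = 141/363.3 = 0.3881; cost = 9.7%.
Preferred: weight = 33.3/363.3 = 0.0917; cost = 5.8364%.
Subordinated notes: weight = 189/363.3 = 0.5202; after-tax cost = 7.67% × (1 − 27.6%) = 5.5531%.
WACC = 0.3881 × 9.7000% + 0.0917 × 5.8364% + 0.5202 × 5.5531% = 7.1885%.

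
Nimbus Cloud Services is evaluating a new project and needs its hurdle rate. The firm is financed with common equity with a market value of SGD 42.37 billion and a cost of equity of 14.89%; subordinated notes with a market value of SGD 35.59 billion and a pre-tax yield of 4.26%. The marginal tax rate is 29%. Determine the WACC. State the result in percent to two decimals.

Total capital V = 42.37 + 35.59 = 77.96.
Equity: weight = 42.37/77.96 = 0.5435; cost = 14.89%.
Subordinated notes: weight = 35.59/77.96 = 0.4565; after-tax cost = 4.26% × (1 − 29%) = 3.0246%.
WACC = 0.5435 × 14.8900% + 0.4565 × 3.0246% = 9.4733%.

9.47%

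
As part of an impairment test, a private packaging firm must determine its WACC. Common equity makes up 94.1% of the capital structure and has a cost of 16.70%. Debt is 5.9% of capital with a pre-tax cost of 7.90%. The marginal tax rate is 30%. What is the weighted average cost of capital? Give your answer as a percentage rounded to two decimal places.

16.04%

After-tax cost of debt = 7.9% × (1 − 30%) = 5.5300%.
WACC = 0.941 × 16.7000% + 0.059 × 5.5300% = 16.0410%.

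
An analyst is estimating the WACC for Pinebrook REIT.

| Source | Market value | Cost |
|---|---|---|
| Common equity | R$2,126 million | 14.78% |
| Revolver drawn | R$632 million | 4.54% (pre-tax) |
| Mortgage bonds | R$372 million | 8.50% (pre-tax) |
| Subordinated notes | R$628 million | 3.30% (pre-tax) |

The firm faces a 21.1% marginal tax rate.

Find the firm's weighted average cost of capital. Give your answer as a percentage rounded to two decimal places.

Total capital V = 2126 + 632 + 372 + 628 = 3758.
Equity: weight = 2126/3758 = 0.5657; cost = 14.78%.
Revolver drawn: weight = 632/3758 = 0.1682; after-tax cost = 4.54% × (1 − 21.1%) = 3.5821%.
Mortgage bonds: weight = 372/3758 = 0.0990; after-tax cost = 8.5% × (1 − 21.1%) = 6.7065%.
Subordinated notes: weight = 628/3758 = 0.1671; after-tax cost = 3.3% × (1 − 21.1%) = 2.6037%.
WACC = 0.5657 × 14.7800% + 0.1682 × 3.5821% + 0.0990 × 6.7065% + 0.1671 × 2.6037% = 10.0628%.

10.06%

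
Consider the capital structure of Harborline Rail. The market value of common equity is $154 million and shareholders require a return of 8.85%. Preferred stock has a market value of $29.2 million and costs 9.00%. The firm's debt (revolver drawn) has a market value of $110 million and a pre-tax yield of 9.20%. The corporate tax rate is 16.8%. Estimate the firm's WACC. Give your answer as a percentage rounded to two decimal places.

8.42%

Total capital V = 154 + 29.2 + 110 = 293.2.
Equity: weight = 154/293.2 = 0.5252; cost = 8.85%.
Preferred: weight = 29.2/293.2 = 0.0996; cost = 9%.
Revolver drawn: weight = 110/293.2 = 0.3752; after-tax cost = 9.2% × (1 − 16.8%) = 7.6544%.
WACC = 0.5252 × 8.8500% + 0.0996 × 9.0000% + 0.3752 × 7.6544% = 8.4164%.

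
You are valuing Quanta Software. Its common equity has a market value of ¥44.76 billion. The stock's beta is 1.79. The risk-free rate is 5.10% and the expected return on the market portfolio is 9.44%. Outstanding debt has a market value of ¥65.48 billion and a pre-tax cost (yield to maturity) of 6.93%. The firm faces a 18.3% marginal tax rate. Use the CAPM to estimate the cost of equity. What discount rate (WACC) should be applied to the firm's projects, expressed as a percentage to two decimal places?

8.59%

Market risk premium = 9.44% − 5.1% = 4.34%.
Cost of equity via CAPM: Re = 5.1% + 1.79 × 4.34% = 12.8686%.
Total capital V = 44.76 + 65.48 = 110.24.
Equity: weight = 44.76/110.24 = 0.4060; cost = 12.8686%.
Debt: weight = 65.48/110.24 = 0.5940; after-tax cost = 6.93% × (1 − 18.3%) = 5.6618%.
WACC = 0.4060 × 12.8686% + 0.5940 × 5.6618% = 8.5879%.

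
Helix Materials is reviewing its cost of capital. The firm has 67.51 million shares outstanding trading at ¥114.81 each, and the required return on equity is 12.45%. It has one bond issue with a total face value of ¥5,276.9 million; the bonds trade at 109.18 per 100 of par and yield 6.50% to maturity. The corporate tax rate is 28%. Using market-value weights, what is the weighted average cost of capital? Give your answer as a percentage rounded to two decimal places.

Market value of equity E = 114.81 × 67.51m = 7750.8231m. Market value of debt D = 5276.9m × 109.18/100 = 5761.31942m.
Total capital V = 7750.8231 + 5761.31942 = 13512.14252.
Equity: weight = 7750.8231/13512.14252 = 0.5736; cost = 12.45%.
Bonds outstanding: weight = 5761.31942/13512.14252 = 0.4264; after-tax cost = 6.5% × (1 − 28%) = 4.6800%.
WACC = 0.5736 × 12.4500% + 0.4264 × 4.6800% = 9.1370%.

9.14%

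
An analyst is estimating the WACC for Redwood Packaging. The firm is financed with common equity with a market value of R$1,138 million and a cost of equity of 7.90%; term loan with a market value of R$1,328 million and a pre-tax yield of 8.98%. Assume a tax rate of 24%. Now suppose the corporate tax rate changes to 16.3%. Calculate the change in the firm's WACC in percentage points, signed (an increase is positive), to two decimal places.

Current WACC:
Total capital V = 1138 + 1328 = 2466.
Equity: weight = 1138/2466 = 0.4615; cost = 7.9%.
Term loan: weight = 1328/2466 = 0.5385; after-tax cost = 8.98% × (1 − 24%) = 6.8248%.
WACC = 0.4615 × 7.9000% + 0.5385 × 6.8248% = 7.3210%.
After the change:
Total capital V = 1138 + 1328 = 2466.
Equity: weight = 1138/2466 = 0.4615; cost = 7.9%.
Term loan: weight = 1328/2466 = 0.5385; after-tax cost = 8.98% × (1 − 16.3%) = 7.5163%.
WACC = 0.4615 × 7.9000% + 0.5385 × 7.5163% = 7.6933%.
Change in WACC = 7.6933% − 7.3210% = 0.3724 pp.

+0.37 pp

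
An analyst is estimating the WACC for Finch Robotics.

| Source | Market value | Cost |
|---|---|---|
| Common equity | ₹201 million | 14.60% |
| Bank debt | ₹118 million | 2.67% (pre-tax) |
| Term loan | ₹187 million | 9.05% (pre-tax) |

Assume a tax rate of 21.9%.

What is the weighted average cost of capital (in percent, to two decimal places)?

Total capital V = 201 + 118 + 187 = 506.
Equity: weight = 201/506 = 0.3972; cost = 14.6%.
Bank debt: weight = 118/506 = 0.2332; after-tax cost = 2.67% × (1 − 21.9%) = 2.0853%.
Term loan: weight = 187/506 = 0.3696; after-tax cost = 9.05% × (1 − 21.9%) = 7.0681%.
WACC = 0.3972 × 14.6000% + 0.2332 × 2.0853% + 0.3696 × 7.0681% = 8.8980%.

8.90%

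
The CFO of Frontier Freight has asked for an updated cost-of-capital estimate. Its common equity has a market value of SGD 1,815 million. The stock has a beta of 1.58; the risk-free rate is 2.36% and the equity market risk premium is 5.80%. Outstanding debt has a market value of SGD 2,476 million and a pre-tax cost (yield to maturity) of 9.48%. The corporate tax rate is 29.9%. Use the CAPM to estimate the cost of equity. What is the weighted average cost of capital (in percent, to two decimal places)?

Cost of equity via CAPM: Re = 2.36% + 1.58 × 5.8% = 11.5240%.
Total capital V = 1815 + 2476 = 4291.
Equity: weight = 1815/4291 = 0.4230; cost = 11.524%.
Debt: weight = 2476/4291 = 0.5770; after-tax cost = 9.48% × (1 − 29.9%) = 6.6455%.
WACC = 0.4230 × 11.5240% + 0.5770 × 6.6455% = 8.7090%.

8.71%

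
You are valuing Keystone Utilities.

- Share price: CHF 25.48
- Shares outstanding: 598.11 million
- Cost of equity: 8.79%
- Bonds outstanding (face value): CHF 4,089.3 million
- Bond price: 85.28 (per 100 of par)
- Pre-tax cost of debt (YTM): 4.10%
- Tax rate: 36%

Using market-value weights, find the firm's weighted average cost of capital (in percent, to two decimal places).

Market value of equity E = 25.48 × 598.11m = 15239.8428m. Market value of debt D = 4089.3m × 85.28/100 = 3487.35504m.
Total capital V = 15239.8428 + 3487.35504 = 18727.19784.
Equity: weight = 15239.8428/18727.19784 = 0.8138; cost = 8.79%.
Bonds outstanding: weight = 3487.35504/18727.19784 = 0.1862; after-tax cost = 4.1% × (1 − 36%) = 2.6240%.
WACC = 0.8138 × 8.7900% + 0.1862 × 2.6240% = 7.6418%.

7.64%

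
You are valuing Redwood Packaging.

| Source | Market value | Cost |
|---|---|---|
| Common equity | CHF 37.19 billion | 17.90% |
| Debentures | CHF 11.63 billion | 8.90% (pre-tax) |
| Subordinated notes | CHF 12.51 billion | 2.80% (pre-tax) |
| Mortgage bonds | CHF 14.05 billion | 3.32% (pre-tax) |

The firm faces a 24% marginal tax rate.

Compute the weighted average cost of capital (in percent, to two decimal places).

Total capital V = 37.19 + 11.63 + 12.51 + 14.05 = 75.38.
Equity: weight = 37.19/75.38 = 0.4934; cost = 17.9%.
Debentures: weight = 11.63/75.38 = 0.1543; after-tax cost = 8.9% × (1 − 24%) = 6.7640%.
Subordinated notes: weight = 12.51/75.38 = 0.1660; after-tax cost = 2.8% × (1 − 24%) = 2.1280%.
Mortgage bonds: weight = 14.05/75.38 = 0.1864; after-tax cost = 3.32% × (1 − 24%) = 2.5232%.
WACC = 0.4934 × 17.9000% + 0.1543 × 6.7640% + 0.1660 × 2.1280% + 0.1864 × 2.5232% = 10.6983%.

10.70%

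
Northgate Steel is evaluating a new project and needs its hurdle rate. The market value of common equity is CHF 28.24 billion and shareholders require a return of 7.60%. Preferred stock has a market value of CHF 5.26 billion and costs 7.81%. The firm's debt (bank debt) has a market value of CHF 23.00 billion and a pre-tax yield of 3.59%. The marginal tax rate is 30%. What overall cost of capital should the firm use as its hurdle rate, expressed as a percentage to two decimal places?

Total capital V = 28.24 + 5.26 + 23 = 56.5.
Equity: weight = 28.24/56.5 = 0.4998; cost = 7.6%.
Preferred: weight = 5.26/56.5 = 0.0931; cost = 7.81%.
Bank debt: weight = 23/56.5 = 0.4071; after-tax cost = 3.59% × (1 − 30%) = 2.5130%.
WACC = 0.4998 × 7.6000% + 0.0931 × 7.8100% + 0.4071 × 2.5130% = 5.5487%.

5.55%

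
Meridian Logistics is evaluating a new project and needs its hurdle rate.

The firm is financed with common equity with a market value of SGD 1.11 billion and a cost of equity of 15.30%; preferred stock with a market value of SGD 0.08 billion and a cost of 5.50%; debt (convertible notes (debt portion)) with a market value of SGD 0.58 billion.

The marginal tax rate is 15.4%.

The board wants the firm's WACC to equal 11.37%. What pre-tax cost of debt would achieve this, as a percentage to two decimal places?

5.51%

Total capital V = 1.11 + 0.08 + 0.58 = 1.77.
Equity weight = 1.11/1.77 = 0.6271.
Preferred weight = 0.08/1.77 = 0.0452.
Convertible notes (debt portion) weight = 0.58/1.77 = 0.3277.
Equity contribution = 0.6271 × 15.3% = 9.5949%.
Preferred contribution = 0.0452 × 5.5% = 0.2486%.
Remaining for debt = 11.37% − 9.8435% = 1.5265%.
Rd × (1 − 15.4%) × 0.3277 = 1.5265%  ⇒  Rd = 5.5064%.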